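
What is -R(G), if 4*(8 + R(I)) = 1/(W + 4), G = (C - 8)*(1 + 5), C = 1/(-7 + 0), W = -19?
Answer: 481/60 ≈ 8.0167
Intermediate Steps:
C = -1/7 (C = 1/(-7) = -1/7 ≈ -0.14286)
G = -342/7 (G = (-1/7 - 8)*(1 + 5) = -57/7*6 = -342/7 ≈ -48.857)
R(I) = -481/60 (R(I) = -8 + 1/(4*(-19 + 4)) = -8 + (1/4)/(-15) = -8 + (1/4)*(-1/15) = -8 - 1/60 = -481/60)
-R(G) = -1*(-481/60) = 481/60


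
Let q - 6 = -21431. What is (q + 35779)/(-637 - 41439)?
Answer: -7177/21038 ≈ -0.34114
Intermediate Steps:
q = -21425 (q = 6 - 21431 = -21425)
(q + 35779)/(-637 - 41439) = (-21425 + 35779)/(-637 - 41439) = 14354/(-42076) = 14354*(-1/42076) = -7177/21038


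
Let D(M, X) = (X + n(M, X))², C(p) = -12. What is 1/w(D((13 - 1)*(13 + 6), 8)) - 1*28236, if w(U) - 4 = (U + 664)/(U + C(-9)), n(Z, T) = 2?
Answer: -7877822/279 ≈ -28236.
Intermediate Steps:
D(M, X) = (2 + X)² (D(M, X) = (X + 2)² = (2 + X)²)
w(U) = 4 + (664 + U)/(-12 + U) (w(U) = 4 + (U + 664)/(U - 12) = 4 + (664 + U)/(-12 + U))
1/w(D((13 - 1)*(13 + 6), 8)) - 1*28236 = 1/((616 + 5*(2 + 8)²)/(-12 + (2 + 8)²)) - 1*28236 = 1/((616 + 5*10²)/(-12 + 10²)) - 28236 = 1/((616 + 5*100)/(-12 + 100)) - 28236 = 1/((616 + 500)/88) - 28236 = 1/((1/88)*1116) - 28236 = 1/(279/22) - 28236 = 22/279 - 28236 = -7877822/279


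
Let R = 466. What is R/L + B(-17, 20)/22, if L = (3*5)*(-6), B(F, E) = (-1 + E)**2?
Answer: 11119/990 ≈ 11.231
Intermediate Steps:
L = -90 (L = 15*(-6) = -90)
R/L + B(-17, 20)/22 = 466/(-90) + (-1 + 20)**2/22 = 466*(-1/90) + 19**2*(1/22) = -233/45 + 361*(1/22) = -233/45 + 361/22 = 11119/990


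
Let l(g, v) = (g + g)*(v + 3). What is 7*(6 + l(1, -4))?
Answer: 28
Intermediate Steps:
l(g, v) = 2*g*(3 + v) (l(g, v) = (2*g)*(3 + v) = 2*g*(3 + v))
7*(6 + l(1, -4)) = 7*(6 + 2*1*(3 - 4)) = 7*(6 + 2*1*(-1)) = 7*(6 - 2) = 7*4 = 28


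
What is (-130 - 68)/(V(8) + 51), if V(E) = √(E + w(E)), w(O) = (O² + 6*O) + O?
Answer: -10098/2473 + 1584*√2/2473 ≈ -3.1775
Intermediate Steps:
w(O) = O² + 7*O
V(E) = √(E + E*(7 + E))
(-130 - 68)/(V(8) + 51) = (-130 - 68)/(√(8*(8 + 8)) + 51) = -198/(√(8*16) + 51) = -198/(√128 + 51) = -198/(8*√2 + 51) = -198/(51 + 8*√2)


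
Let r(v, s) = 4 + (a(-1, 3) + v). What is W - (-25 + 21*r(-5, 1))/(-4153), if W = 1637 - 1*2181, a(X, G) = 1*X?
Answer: -2259299/4153 ≈ -544.02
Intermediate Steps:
a(X, G) = X
W = -544 (W = 1637 - 2181 = -544)
r(v, s) = 3 + v (r(v, s) = 4 + (-1 + v) = 3 + v)
W - (-25 + 21*r(-5, 1))/(-4153) = -544 - (-25 + 21*(3 - 5))/(-4153) = -544 - (-25 + 21*(-2))*(-1)/4153 = -544 - (-25 - 42)*(-1)/4153 = -544 - (-67)*(-1)/4153 = -544 - 1*67/4153 = -544 - 67/4153 = -2259299/4153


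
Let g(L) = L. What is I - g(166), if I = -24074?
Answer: -24240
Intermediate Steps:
I - g(166) = -24074 - 1*166 = -24074 - 166 = -24240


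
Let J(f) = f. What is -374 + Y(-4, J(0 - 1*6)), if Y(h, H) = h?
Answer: -378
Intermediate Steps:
-374 + Y(-4, J(0 - 1*6)) = -374 - 4 = -378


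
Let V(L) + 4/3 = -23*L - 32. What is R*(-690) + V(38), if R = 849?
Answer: -1760152/3 ≈ -5.8672e+5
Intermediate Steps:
V(L) = -100/3 - 23*L (V(L) = -4/3 + (-23*L - 32) = -4/3 + (-32 - 23*L) = -100/3 - 23*L)
R*(-690) + V(38) = 849*(-690) + (-100/3 - 23*38) = -585810 + (-100/3 - 874) = -585810 - 2722/3 = -1760152/3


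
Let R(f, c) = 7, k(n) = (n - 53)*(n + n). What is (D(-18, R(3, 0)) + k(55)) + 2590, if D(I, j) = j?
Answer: 2817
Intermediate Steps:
k(n) = 2*n*(-53 + n) (k(n) = (-53 + n)*(2*n) = 2*n*(-53 + n))
(D(-18, R(3, 0)) + k(55)) + 2590 = (7 + 2*55*(-53 + 55)) + 2590 = (7 + 2*55*2) + 2590 = (7 + 220) + 2590 = 227 + 2590 = 2817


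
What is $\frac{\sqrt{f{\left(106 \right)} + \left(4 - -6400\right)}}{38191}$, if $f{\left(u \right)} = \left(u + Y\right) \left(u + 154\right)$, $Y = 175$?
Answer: $\frac{2 \sqrt{19866}}{38191} \approx 0.0073812$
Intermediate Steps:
$f{\left(u \right)} = \left(154 + u\right) \left(175 + u\right)$ ($f{\left(u \right)} = \left(u + 175\right) \left(u + 154\right) = \left(175 + u\right) \left(154 + u\right) = \left(154 + u\right) \left(175 + u\right)$)
$\frac{\sqrt{f{\left(106 \right)} + \left(4 - -6400\right)}}{38191} = \frac{\sqrt{\left(26950 + 106^{2} + 329 \cdot 106\right) + \left(4 - -6400\right)}}{38191} = \sqrt{\left(26950 + 11236 + 34874\right) + \left(4 + 6400\right)} \frac{1}{38191} = \sqrt{73060 + 6404} \cdot \frac{1}{38191} = \sqrt{79464} \cdot \frac{1}{38191} = 2 \sqrt{19866} \cdot \frac{1}{38191} = \frac{2 \sqrt{19866}}{38191}$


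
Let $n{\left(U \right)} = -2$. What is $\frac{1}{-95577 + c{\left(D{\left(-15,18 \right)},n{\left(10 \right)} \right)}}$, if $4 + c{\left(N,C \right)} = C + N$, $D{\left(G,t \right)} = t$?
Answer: $- \frac{1}{95565} \approx -1.0464 \cdot 10^{-5}$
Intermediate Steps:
$c{\left(N,C \right)} = -4 + C + N$ ($c{\left(N,C \right)} = -4 + \left(C + N\right) = -4 + C + N$)
$\frac{1}{-95577 + c{\left(D{\left(-15,18 \right)},n{\left(10 \right)} \right)}} = \frac{1}{-95577 - -12} = \frac{1}{-95577 + 12} = \frac{1}{-95565} = - \frac{1}{95565}$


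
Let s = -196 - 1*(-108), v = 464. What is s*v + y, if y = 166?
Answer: -40666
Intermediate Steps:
s = -88 (s = -196 + 108 = -88)
s*v + y = -88*464 + 166 = -40832 + 166 = -40666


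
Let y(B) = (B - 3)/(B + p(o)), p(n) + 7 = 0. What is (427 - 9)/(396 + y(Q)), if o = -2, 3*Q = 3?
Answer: 1254/1189 ≈ 1.0547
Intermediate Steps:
Q = 1 (Q = (⅓)*3 = 1)
p(n) = -7 (p(n) = -7 + 0 = -7)
y(B) = (-3 + B)/(-7 + B) (y(B) = (B - 3)/(B - 7) = (-3 + B)/(-7 + B))
(427 - 9)/(396 + y(Q)) = (427 - 9)/(396 + (-3 + 1)/(-7 + 1)) = 418/(396 - 2/(-6)) = 418/(396 - ⅙*(-2)) = 418/(396 + ⅓) = 418/(1189/3) = 418*(3/1189) = 1254/1189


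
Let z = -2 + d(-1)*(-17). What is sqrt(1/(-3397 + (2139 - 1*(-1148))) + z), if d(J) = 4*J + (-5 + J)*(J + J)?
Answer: I*sqrt(1669910)/110 ≈ 11.748*I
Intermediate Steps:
d(J) = 4*J + 2*J*(-5 + J) (d(J) = 4*J + (-5 + J)*(2*J) = 4*J + 2*J*(-5 + J))
z = -138 (z = -2 + (2*(-1)*(-3 - 1))*(-17) = -2 + (2*(-1)*(-4))*(-17) = -2 + 8*(-17) = -2 - 136 = -138)
sqrt(1/(-3397 + (2139 - 1*(-1148))) + z) = sqrt(1/(-3397 + (2139 - 1*(-1148))) - 138) = sqrt(1/(-3397 + (2139 + 1148)) - 138) = sqrt(1/(-3397 + 3287) - 138) = sqrt(1/(-110) - 138) = sqrt(-1/110 - 138) = sqrt(-15181/110) = I*sqrt(1669910)/110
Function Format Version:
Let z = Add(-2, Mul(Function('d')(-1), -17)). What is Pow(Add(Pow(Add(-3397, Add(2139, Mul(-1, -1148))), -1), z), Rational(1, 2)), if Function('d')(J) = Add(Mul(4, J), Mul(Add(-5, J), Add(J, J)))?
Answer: Mul(Rational(1, 110), I, Pow(1669910, Rational(1, 2))) ≈ Mul(11.748, I)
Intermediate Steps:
Function('d')(J) = Add(Mul(4, J), Mul(2, J, Add(-5, J))) (Function('d')(J) = Add(Mul(4, J), Mul(Add(-5, J), Mul(2, J))) = Add(Mul(4, J), Mul(2, J, Add(-5, J))))
z = -138 (z = Add(-2, Mul(Mul(2, -1, Add(-3, -1)), -17)) = Add(-2, Mul(Mul(2, -1, -4), -17)) = Add(-2, Mul(8, -17)) = Add(-2, -136) = -138)
Pow(Add(Pow(Add(-3397, Add(2139, Mul(-1, -1148))), -1), z), Rational(1, 2)) = Pow(Add(Pow(Add(-3397, Add(2139, Mul(-1, -1148))), -1), -138), Rational(1, 2)) = Pow(Add(Pow(Add(-3397, Add(2139, 1148)), -1), -138), Rational(1, 2)) = Pow(Add(Pow(Add(-3397, 3287), -1), -138), Rational(1, 2)) = Pow(Add(Pow(-110, -1), -138), Rational(1, 2)) = Pow(Add(Rational(-1, 110), -138), Rational(1, 2)) = Pow(Rational(-15181, 110), Rational(1, 2)) = Mul(Rational(1, 110), I, Pow(1669910, Rational(1, 2)))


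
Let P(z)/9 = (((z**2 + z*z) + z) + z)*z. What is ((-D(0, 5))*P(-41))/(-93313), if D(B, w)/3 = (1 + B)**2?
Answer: -3630960/93313 ≈ -38.912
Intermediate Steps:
D(B, w) = 3*(1 + B)**2
P(z) = 9*z*(2*z + 2*z**2) (P(z) = 9*((((z**2 + z*z) + z) + z)*z) = 9*((((z**2 + z**2) + z) + z)*z) = 9*(((2*z**2 + z) + z)*z) = 9*(((z + 2*z**2) + z)*z) = 9*((2*z + 2*z**2)*z) = 9*(z*(2*z + 2*z**2)) = 9*z*(2*z + 2*z**2))
((-D(0, 5))*P(-41))/(-93313) = ((-3*(1 + 0)**2)*(18*(-41)**2*(1 - 41)))/(-93313) = ((-3*1**2)*(18*1681*(-40)))*(-1/93313) = (-3*(-1210320))*(-1/93313) = (-1*3*(-1210320))*(-1/93313) = -3*(-1210320)*(-1/93313) = 3630960*(-1/93313) = -3630960/93313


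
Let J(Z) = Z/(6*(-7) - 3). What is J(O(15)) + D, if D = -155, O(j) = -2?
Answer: -6973/45 ≈ -154.96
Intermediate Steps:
J(Z) = -Z/45 (J(Z) = Z/(-42 - 3) = Z/(-45) = Z*(-1/45) = -Z/45)
J(O(15)) + D = -1/45*(-2) - 155 = 2/45 - 155 = -6973/45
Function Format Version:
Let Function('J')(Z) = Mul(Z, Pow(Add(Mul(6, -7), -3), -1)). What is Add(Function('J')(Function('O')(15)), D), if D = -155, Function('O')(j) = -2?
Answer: Rational(-6973, 45) ≈ -154.96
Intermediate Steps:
Function('J')(Z) = Mul(Rational(-1, 45), Z) (Function('J')(Z) = Mul(Z, Pow(Add(-42, -3), -1)) = Mul(Z, Pow(-45, -1)) = Mul(Z, Rational(-1, 45)) = Mul(Rational(-1, 45), Z))
Add(Function('J')(Function('O')(15)), D) = Add(Mul(Rational(-1, 45), -2), -155) = Add(Rational(2, 45), -155) = Rational(-6973, 45)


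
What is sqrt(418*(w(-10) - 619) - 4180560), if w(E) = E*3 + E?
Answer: I*sqrt(4456022) ≈ 2110.9*I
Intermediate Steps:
w(E) = 4*E (w(E) = 3*E + E = 4*E)
sqrt(418*(w(-10) - 619) - 4180560) = sqrt(418*(4*(-10) - 619) - 4180560) = sqrt(418*(-40 - 619) - 4180560) = sqrt(418*(-659) - 4180560) = sqrt(-275462 - 4180560) = sqrt(-4456022) = I*sqrt(4456022)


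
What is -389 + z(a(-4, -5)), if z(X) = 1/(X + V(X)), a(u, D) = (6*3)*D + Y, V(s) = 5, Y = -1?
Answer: -33455/86 ≈ -389.01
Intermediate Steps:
a(u, D) = -1 + 18*D (a(u, D) = (6*3)*D - 1 = 18*D - 1 = -1 + 18*D)
z(X) = 1/(5 + X) (z(X) = 1/(X + 5) = 1/(5 + X))
-389 + z(a(-4, -5)) = -389 + 1/(5 + (-1 + 18*(-5))) = -389 + 1/(5 + (-1 - 90)) = -389 + 1/(5 - 91) = -389 + 1/(-86) = -389 - 1/86 = -33455/86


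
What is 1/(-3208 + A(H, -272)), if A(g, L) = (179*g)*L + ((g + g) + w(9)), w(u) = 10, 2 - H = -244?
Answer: -1/11979954 ≈ -8.3473e-8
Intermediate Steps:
H = 246 (H = 2 - 1*(-244) = 2 + 244 = 246)
A(g, L) = 10 + 2*g + 179*L*g (A(g, L) = (179*g)*L + ((g + g) + 10) = 179*L*g + (2*g + 10) = 179*L*g + (10 + 2*g) = 10 + 2*g + 179*L*g)
1/(-3208 + A(H, -272)) = 1/(-3208 + (10 + 2*246 + 179*(-272)*246)) = 1/(-3208 + (10 + 492 - 11977248)) = 1/(-3208 - 11976746) = 1/(-11979954) = -1/11979954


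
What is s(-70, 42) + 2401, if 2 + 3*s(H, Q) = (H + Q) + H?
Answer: 7103/3 ≈ 2367.7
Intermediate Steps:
s(H, Q) = -⅔ + Q/3 + 2*H/3 (s(H, Q) = -⅔ + ((H + Q) + H)/3 = -⅔ + (Q + 2*H)/3 = -⅔ + (Q/3 + 2*H/3) = -⅔ + Q/3 + 2*H/3)
s(-70, 42) + 2401 = (-⅔ + (⅓)*42 + (⅔)*(-70)) + 2401 = (-⅔ + 14 - 140/3) + 2401 = -100/3 + 2401 = 7103/3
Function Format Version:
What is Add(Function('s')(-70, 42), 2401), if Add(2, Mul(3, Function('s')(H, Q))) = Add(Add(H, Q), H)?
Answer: Rational(7103, 3) ≈ 2367.7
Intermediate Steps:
Function('s')(H, Q) = Add(Rational(-2, 3), Mul(Rational(1, 3), Q), Mul(Rational(2, 3), H)) (Function('s')(H, Q) = Add(Rational(-2, 3), Mul(Rational(1, 3), Add(Add(H, Q), H))) = Add(Rational(-2, 3), Mul(Rational(1, 3), Add(Q, Mul(2, H)))) = Add(Rational(-2, 3), Add(Mul(Rational(1, 3), Q), Mul(Rational(2, 3), H))) = Add(Rational(-2, 3), Mul(Rational(1, 3), Q), Mul(Rational(2, 3), H)))
Add(Function('s')(-70, 42), 2401) = Add(Add(Rational(-2, 3), Mul(Rational(1, 3), 42), Mul(Rational(2, 3), -70)), 2401) = Add(Add(Rational(-2, 3), 14, Rational(-140, 3)), 2401) = Add(Rational(-100, 3), 2401) = Rational(7103, 3)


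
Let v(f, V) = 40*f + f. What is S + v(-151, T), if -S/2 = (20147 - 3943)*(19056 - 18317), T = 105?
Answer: -23955703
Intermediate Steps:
v(f, V) = 41*f
S = -23949512 (S = -2*(20147 - 3943)*(19056 - 18317) = -32408*739 = -2*11974756 = -23949512)
S + v(-151, T) = -23949512 + 41*(-151) = -23949512 - 6191 = -23955703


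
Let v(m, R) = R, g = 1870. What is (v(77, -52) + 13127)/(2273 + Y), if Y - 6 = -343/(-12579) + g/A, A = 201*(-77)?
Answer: 3673172825/640215466 ≈ 5.7374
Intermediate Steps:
A = -15477
Y = 1659303/280931 (Y = 6 + (-343/(-12579) + 1870/(-15477)) = 6 + (-343*(-1/12579) + 1870*(-1/15477)) = 6 + (49/1797 - 170/1407) = 6 - 26283/280931 = 1659303/280931 ≈ 5.9064)
(v(77, -52) + 13127)/(2273 + Y) = (-52 + 13127)/(2273 + 1659303/280931) = 13075/(640215466/280931) = 13075*(280931/640215466) = 3673172825/640215466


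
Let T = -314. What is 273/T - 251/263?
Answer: -150613/82582 ≈ -1.8238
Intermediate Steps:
273/T - 251/263 = 273/(-314) - 251/263 = 273*(-1/314) - 251*1/263 = -273/314 - 251/263 = -150613/82582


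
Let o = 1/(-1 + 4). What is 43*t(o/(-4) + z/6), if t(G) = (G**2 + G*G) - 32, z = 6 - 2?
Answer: -96965/72 ≈ -1346.7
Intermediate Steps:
o = 1/3 ≈ 0.33333
z = 4
t(G) = -32 + 2*G**2 (t(G) = (G**2 + G**2) - 32 = 2*G**2 - 32 = -32 + 2*G**2)
43*t(o/(-4) + z/6) = 43*(-32 + 2*((1/3)/(-4) + 4/6)**2) = 43*(-32 + 2*((1/3)*(-1/4) + 4*(1/6))**2) = 43*(-32 + 2*(-1/12 + 2/3)**2) = 43*(-32 + 2*(7/12)**2) = 43*(-32 + 2*(49/144)) = 43*(-32 + 49/72) = 43*(-2255/72) = -96965/72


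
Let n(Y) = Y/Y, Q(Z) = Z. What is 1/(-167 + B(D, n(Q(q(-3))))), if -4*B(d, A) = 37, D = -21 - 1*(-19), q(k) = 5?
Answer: -4/705 ≈ -0.0056738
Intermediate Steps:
n(Y) = 1
D = -2 (D = -21 + 19 = -2)
B(d, A) = -37/4 (B(d, A) = -¼*37 = -37/4)
1/(-167 + B(D, n(Q(q(-3))))) = 1/(-167 - 37/4) = 1/(-705/4) = -4/705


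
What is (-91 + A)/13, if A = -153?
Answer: -244/13 ≈ -18.769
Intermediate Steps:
(-91 + A)/13 = (-91 - 153)/13 = -244*1/13 = -244/13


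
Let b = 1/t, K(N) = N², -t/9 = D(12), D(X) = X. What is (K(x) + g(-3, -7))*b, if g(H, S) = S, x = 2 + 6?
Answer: -19/36 ≈ -0.52778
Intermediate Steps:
t = -108 (t = -9*12 = -108)
x = 8
b = -1/108 (b = 1/(-108) = -1/108 ≈ -0.0092593)
(K(x) + g(-3, -7))*b = (8² - 7)*(-1/108) = (64 - 7)*(-1/108) = 57*(-1/108) = -19/36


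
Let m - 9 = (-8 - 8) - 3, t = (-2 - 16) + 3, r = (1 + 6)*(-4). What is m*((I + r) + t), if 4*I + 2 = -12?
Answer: 465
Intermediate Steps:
I = -7/2 (I = -½ + (¼)*(-12) = -½ - 3 = -7/2 ≈ -3.5000)
r = -28 (r = 7*(-4) = -28)
t = -15 (t = -18 + 3 = -15)
m = -10 (m = 9 + ((-8 - 8) - 3) = 9 + (-16 - 3) = 9 - 19 = -10)
m*((I + r) + t) = -10*((-7/2 - 28) - 15) = -10*(-63/2 - 15) = -10*(-93/2) = 465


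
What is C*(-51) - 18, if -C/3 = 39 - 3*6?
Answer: 3195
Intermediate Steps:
C = -63 (C = -3*(39 - 3*6) = -3*(39 - 1*18) = -3*(39 - 18) = -3*21 = -63)
C*(-51) - 18 = -63*(-51) - 18 = 3213 - 18 = 3195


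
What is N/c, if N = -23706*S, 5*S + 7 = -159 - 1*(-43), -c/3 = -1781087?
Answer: 971946/8905435 ≈ 0.10914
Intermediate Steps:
c = 5343261 (c = -3*(-1781087) = 5343261)
S = -123/5 (S = -7/5 + (-159 - 1*(-43))/5 = -7/5 + (-159 + 43)/5 = -7/5 + (1/5)*(-116) = -7/5 - 116/5 = -123/5 ≈ -24.600)
N = 2915838/5 (N = -23706*(-123/5) = 2915838/5 ≈ 5.8317e+5)
N/c = (2915838/5)/5343261 = (2915838/5)*(1/5343261) = 971946/8905435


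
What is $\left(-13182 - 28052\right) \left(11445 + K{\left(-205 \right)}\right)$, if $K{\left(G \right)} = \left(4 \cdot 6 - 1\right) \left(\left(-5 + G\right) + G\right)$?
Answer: $-78344600$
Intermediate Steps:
$K{\left(G \right)} = -115 + 46 G$ ($K{\left(G \right)} = \left(24 - 1\right) \left(-5 + 2 G\right) = 23 \left(-5 + 2 G\right) = -115 + 46 G$)
$\left(-13182 - 28052\right) \left(11445 + K{\left(-205 \right)}\right) = \left(-13182 - 28052\right) \left(11445 + \left(-115 + 46 \left(-205\right)\right)\right) = - 41234 \left(11445 - 9545\right) = \left(-41234\right) 1900 = -78344600$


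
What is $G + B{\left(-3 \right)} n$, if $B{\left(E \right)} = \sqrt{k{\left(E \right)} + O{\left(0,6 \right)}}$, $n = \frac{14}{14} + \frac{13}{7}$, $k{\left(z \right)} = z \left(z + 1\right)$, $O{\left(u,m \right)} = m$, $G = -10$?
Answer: $-10 + \frac{40 \sqrt{3}}{7} \approx -0.10257$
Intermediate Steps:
$k{\left(z \right)} = z \left(1 + z\right)$
$n = \frac{20}{7}$ ($n = 14 \cdot \frac{1}{14} + 13 \cdot \frac{1}{7} = 1 + \frac{13}{7} = \frac{20}{7} \approx 2.8571$)
$B{\left(E \right)} = \sqrt{6 + E \left(1 + E\right)}$ ($B{\left(E \right)} = \sqrt{E \left(1 + E\right) + 6} = \sqrt{6 + E \left(1 + E\right)}$)
$G + B{\left(-3 \right)} n = -10 + \sqrt{6 - 3 \left(1 - 3\right)} \frac{20}{7} = -10 + \sqrt{6 - -6} \cdot \frac{20}{7} = -10 + \sqrt{6 + 6} \cdot \frac{20}{7} = -10 + \sqrt{12} \cdot \frac{20}{7} = -10 + 2 \sqrt{3} \cdot \frac{20}{7} = -10 + \frac{40 \sqrt{3}}{7}$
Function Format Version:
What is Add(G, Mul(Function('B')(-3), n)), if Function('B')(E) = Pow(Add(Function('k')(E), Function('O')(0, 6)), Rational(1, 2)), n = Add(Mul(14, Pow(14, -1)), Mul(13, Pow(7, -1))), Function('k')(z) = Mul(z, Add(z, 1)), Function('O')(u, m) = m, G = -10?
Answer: Add(-10, Mul(Rational(40, 7), Pow(3, Rational(1, 2)))) ≈ -0.10257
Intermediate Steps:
Function('k')(z) = Mul(z, Add(1, z))
n = Rational(20, 7) (n = Add(Mul(14, Rational(1, 14)), Mul(13, Rational(1, 7))) = Add(1, Rational(13, 7)) = Rational(20, 7) ≈ 2.8571)
Function('B')(E) = Pow(Add(6, Mul(E, Add(1, E))), Rational(1, 2)) (Function('B')(E) = Pow(Add(Mul(E, Add(1, E)), 6), Rational(1, 2)) = Pow(Add(6, Mul(E, Add(1, E))), Rational(1, 2)))
Add(G, Mul(Function('B')(-3), n)) = Add(-10, Mul(Pow(Add(6, Mul(-3, Add(1, -3))), Rational(1, 2)), Rational(20, 7))) = Add(-10, Mul(Pow(Add(6, Mul(-3, -2)), Rational(1, 2)), Rational(20, 7))) = Add(-10, Mul(Pow(Add(6, 6), Rational(1, 2)), Rational(20, 7))) = Add(-10, Mul(Pow(12, Rational(1, 2)), Rational(20, 7))) = Add(-10, Mul(Mul(2, Pow(3, Rational(1, 2))), Rational(20, 7))) = Add(-10, Mul(Rational(40, 7), Pow(3, Rational(1, 2))))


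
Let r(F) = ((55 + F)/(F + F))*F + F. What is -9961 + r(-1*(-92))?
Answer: -19591/2 ≈ -9795.5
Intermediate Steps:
r(F) = 55/2 + 3*F/2 (r(F) = ((55 + F)/((2*F)))*F + F = ((55 + F)*(1/(2*F)))*F + F = ((55 + F)/(2*F))*F + F = (55/2 + F/2) + F = 55/2 + 3*F/2)
-9961 + r(-1*(-92)) = -9961 + (55/2 + 3*(-1*(-92))/2) = -9961 + (55/2 + (3/2)*92) = -9961 + (55/2 + 138) = -9961 + 331/2 = -19591/2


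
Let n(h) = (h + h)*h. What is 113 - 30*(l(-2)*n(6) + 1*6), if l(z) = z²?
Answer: -8707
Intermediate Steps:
n(h) = 2*h² (n(h) = (2*h)*h = 2*h²)
113 - 30*(l(-2)*n(6) + 1*6) = 113 - 30*((-2)²*(2*6²) + 1*6) = 113 - 30*(4*(2*36) + 6) = 113 - 30*(4*72 + 6) = 113 - 30*(288 + 6) = 113 - 30*294 = 113 - 8820 = -8707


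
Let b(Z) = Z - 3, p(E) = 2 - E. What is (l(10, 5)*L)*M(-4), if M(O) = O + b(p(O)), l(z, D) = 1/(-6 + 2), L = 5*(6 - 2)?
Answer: 5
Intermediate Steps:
L = 20 (L = 5*4 = 20)
l(z, D) = -¼ (l(z, D) = 1/(-4) = -¼)
b(Z) = -3 + Z
M(O) = -1 (M(O) = O + (-3 + (2 - O)) = O + (-1 - O) = -1)
(l(10, 5)*L)*M(-4) = -¼*20*(-1) = -5*(-1) = 5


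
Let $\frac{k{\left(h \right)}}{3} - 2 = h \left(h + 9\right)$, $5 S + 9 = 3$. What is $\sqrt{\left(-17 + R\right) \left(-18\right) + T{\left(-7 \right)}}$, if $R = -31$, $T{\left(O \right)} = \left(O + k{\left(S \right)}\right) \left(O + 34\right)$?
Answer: $\frac{3 \sqrt{219}}{5} \approx 8.8792$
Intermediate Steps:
$S = - \frac{6}{5}$ ($S = - \frac{9}{5} + \frac{1}{5} \cdot 3 = - \frac{9}{5} + \frac{3}{5} = - \frac{6}{5} \approx -1.2$)
$k{\left(h \right)} = 6 + 3 h \left(9 + h\right)$ ($k{\left(h \right)} = 6 + 3 h \left(h + 9\right) = 6 + 3 h \left(9 + h\right)$)
$T{\left(O \right)} = \left(34 + O\right) \left(- \frac{552}{25} + O\right)$ ($T{\left(O \right)} = \left(O + \left(6 + 3 \left(- \frac{6}{5}\right)^{2} + 27 \left(- \frac{6}{5}\right)\right)\right) \left(O + 34\right) = \left(O + \left(6 + 3 \cdot \frac{36}{25} - \frac{162}{5}\right)\right) \left(34 + O\right) = \left(O + \left(6 + \frac{108}{25} - \frac{162}{5}\right)\right) \left(34 + O\right) = \left(O - \frac{552}{25}\right) \left(34 + O\right) = \left(- \frac{552}{25} + O\right) \left(34 + O\right) = \left(34 + O\right) \left(- \frac{552}{25} + O\right)$)
$\sqrt{\left(-17 + R\right) \left(-18\right) + T{\left(-7 \right)}} = \sqrt{\left(-17 - 31\right) \left(-18\right) + \left(- \frac{18768}{25} + \left(-7\right)^{2} + \frac{298}{25} \left(-7\right)\right)} = \sqrt{\left(-48\right) \left(-18\right) - \frac{19629}{25}} = \sqrt{864 - \frac{19629}{25}} = \sqrt{\frac{1971}{25}} = \frac{3 \sqrt{219}}{5}$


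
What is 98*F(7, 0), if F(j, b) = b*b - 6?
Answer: -588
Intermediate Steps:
F(j, b) = -6 + b**2 (F(j, b) = b**2 - 6 = -6 + b**2)
98*F(7, 0) = 98*(-6 + 0**2) = 98*(-6 + 0) = 98*(-6) = -588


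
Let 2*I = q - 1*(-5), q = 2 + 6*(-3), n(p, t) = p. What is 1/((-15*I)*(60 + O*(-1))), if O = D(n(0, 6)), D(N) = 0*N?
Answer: 1/4950 ≈ 0.00020202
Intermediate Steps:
D(N) = 0
q = -16 (q = 2 - 18 = -16)
O = 0
I = -11/2 (I = (-16 - 1*(-5))/2 = (-16 + 5)/2 = (½)*(-11) = -11/2 ≈ -5.5000)
1/((-15*I)*(60 + O*(-1))) = 1/((-15*(-11/2))*(60 + 0*(-1))) = 1/(165*(60 + 0)/2) = 1/((165/2)*60) = 1/4950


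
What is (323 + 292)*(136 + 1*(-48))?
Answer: 54120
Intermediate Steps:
(323 + 292)*(136 + 1*(-48)) = 615*(136 - 48) = 615*88 = 54120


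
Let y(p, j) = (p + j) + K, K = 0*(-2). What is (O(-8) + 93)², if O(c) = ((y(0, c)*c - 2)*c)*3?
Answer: 1946025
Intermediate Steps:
K = 0
y(p, j) = j + p (y(p, j) = (p + j) + 0 = (j + p) + 0 = j + p)
O(c) = 3*c*(-2 + c²) (O(c) = (((c + 0)*c - 2)*c)*3 = ((c*c - 2)*c)*3 = ((c² - 2)*c)*3 = ((-2 + c²)*c)*3 = (c*(-2 + c²))*3 = 3*c*(-2 + c²))
(O(-8) + 93)² = (3*(-8)*(-2 + (-8)²) + 93)² = (3*(-8)*(-2 + 64) + 93)² = (3*(-8)*62 + 93)² = (-1488 + 93)² = (-1395)² = 1946025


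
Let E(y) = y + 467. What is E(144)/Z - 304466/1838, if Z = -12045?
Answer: -1834207994/11069355 ≈ -165.70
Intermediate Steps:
E(y) = 467 + y
E(144)/Z - 304466/1838 = (467 + 144)/(-12045) - 304466/1838 = 611*(-1/12045) - 304466*1/1838 = -611/12045 - 152233/919 = -1834207994/11069355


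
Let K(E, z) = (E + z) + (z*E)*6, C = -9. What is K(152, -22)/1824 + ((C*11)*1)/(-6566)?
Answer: -32676517/2994096 ≈ -10.914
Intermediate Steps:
K(E, z) = E + z + 6*E*z (K(E, z) = (E + z) + (E*z)*6 = (E + z) + 6*E*z = E + z + 6*E*z)
K(152, -22)/1824 + ((C*11)*1)/(-6566) = (152 - 22 + 6*152*(-22))/1824 + (-9*11*1)/(-6566) = (152 - 22 - 20064)*(1/1824) - 99*1*(-1/6566) = -19934*1/1824 - 99*(-1/6566) = -9967/912 + 99/6566 = -32676517/2994096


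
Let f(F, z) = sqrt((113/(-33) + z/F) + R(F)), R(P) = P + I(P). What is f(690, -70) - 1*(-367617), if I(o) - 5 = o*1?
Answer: 367617 + sqrt(88426789)/253 ≈ 3.6765e+5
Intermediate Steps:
I(o) = 5 + o (I(o) = 5 + o*1 = 5 + o)
R(P) = 5 + 2*P (R(P) = P + (5 + P) = 5 + 2*P)
f(F, z) = sqrt(52/33 + 2*F + z/F) (f(F, z) = sqrt((113/(-33) + z/F) + (5 + 2*F)) = sqrt((113*(-1/33) + z/F) + (5 + 2*F)) = sqrt((-113/33 + z/F) + (5 + 2*F)) = sqrt(52/33 + 2*F + z/F))
f(690, -70) - 1*(-367617) = sqrt(1716 + 2178*690 + 1089*(-70)/690)/33 - 1*(-367617) = sqrt(1716 + 1502820 + 1089*(-70)*(1/690))/33 + 367617 = sqrt(1716 + 1502820 - 2541/23)/33 + 367617 = sqrt(34601787/23)/33 + 367617 = (3*sqrt(88426789)/23)/33 + 367617 = sqrt(88426789)/253 + 367617 = 367617 + sqrt(88426789)/253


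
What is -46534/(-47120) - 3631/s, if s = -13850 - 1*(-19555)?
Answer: 1887675/5376392 ≈ 0.35110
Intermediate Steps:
s = 5705 (s = -13850 + 19555 = 5705)
-46534/(-47120) - 3631/s = -46534/(-47120) - 3631/5705 = -46534*(-1/47120) - 3631*1/5705 = 23267/23560 - 3631/5705 = 1887675/5376392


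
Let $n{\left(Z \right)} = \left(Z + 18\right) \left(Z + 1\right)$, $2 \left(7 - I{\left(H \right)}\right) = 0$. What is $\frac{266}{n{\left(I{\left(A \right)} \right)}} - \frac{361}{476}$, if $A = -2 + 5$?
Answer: $\frac{3401}{5950} \approx 0.5716$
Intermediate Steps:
$A = 3$
$I{\left(H \right)} = 7$ ($I{\left(H \right)} = 7 - 0 = 7 + 0 = 7$)
$n{\left(Z \right)} = \left(1 + Z\right) \left(18 + Z\right)$ ($n{\left(Z \right)} = \left(18 + Z\right) \left(1 + Z\right) = \left(1 + Z\right) \left(18 + Z\right)$)
$\frac{266}{n{\left(I{\left(A \right)} \right)}} - \frac{361}{476} = \frac{266}{18 + 7^{2} + 19 \cdot 7} - \frac{361}{476} = \frac{266}{18 + 49 + 133} - \frac{361}{476} = \frac{266}{200} - \frac{361}{476} = 266 \cdot \frac{1}{200} - \frac{361}{476} = \frac{133}{100} - \frac{361}{476} = \frac{3401}{5950}$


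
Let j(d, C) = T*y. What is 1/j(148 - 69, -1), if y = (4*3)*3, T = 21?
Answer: 1/756 ≈ 0.0013228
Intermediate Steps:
y = 36 (y = 12*3 = 36)
j(d, C) = 756 (j(d, C) = 21*36 = 756)
1/j(148 - 69, -1) = 1/756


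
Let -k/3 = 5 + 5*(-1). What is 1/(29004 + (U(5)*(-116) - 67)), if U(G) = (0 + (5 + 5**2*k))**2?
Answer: 1/26037 ≈ 3.8407e-5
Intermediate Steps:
k = 0 (k = -3*(5 + 5*(-1)) = -3*(5 - 5) = -3*0 = 0)
U(G) = 25 (U(G) = (0 + (5 + 5**2*0))**2 = (0 + (5 + 25*0))**2 = (0 + (5 + 0))**2 = (0 + 5)**2 = 5**2 = 25)
1/(29004 + (U(5)*(-116) - 67)) = 1/(29004 + (25*(-116) - 67)) = 1/(29004 + (-2900 - 67)) = 1/(29004 - 2967) = 1/26037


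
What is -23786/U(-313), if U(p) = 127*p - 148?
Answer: 23786/39899 ≈ 0.59616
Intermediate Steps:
U(p) = -148 + 127*p
-23786/U(-313) = -23786/(-148 + 127*(-313)) = -23786/(-148 - 39751) = -23786/(-39899) = -23786*(-1/39899) = 23786/39899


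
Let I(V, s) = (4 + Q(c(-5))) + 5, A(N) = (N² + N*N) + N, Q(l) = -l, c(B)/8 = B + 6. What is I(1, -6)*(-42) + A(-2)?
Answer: -36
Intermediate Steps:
c(B) = 48 + 8*B (c(B) = 8*(B + 6) = 8*(6 + B) = 48 + 8*B)
A(N) = N + 2*N² (A(N) = (N² + N²) + N = 2*N² + N = N + 2*N²)
I(V, s) = 1 (I(V, s) = (4 - (48 + 8*(-5))) + 5 = (4 - (48 - 40)) + 5 = (4 - 1*8) + 5 = (4 - 8) + 5 = -4 + 5 = 1)
I(1, -6)*(-42) + A(-2) = 1*(-42) - 2*(1 + 2*(-2)) = -42 - 2*(1 - 4) = -42 - 2*(-3) = -42 + 6 = -36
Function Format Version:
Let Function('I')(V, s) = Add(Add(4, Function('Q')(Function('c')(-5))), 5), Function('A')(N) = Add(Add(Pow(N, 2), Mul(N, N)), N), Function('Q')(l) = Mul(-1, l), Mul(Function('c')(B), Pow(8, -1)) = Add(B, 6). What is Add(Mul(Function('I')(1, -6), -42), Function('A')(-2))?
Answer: -36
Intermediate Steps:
Function('c')(B) = Add(48, Mul(8, B)) (Function('c')(B) = Mul(8, Add(B, 6)) = Mul(8, Add(6, B)) = Add(48, Mul(8, B)))
Function('A')(N) = Add(N, Mul(2, Pow(N, 2))) (Function('A')(N) = Add(Add(Pow(N, 2), Pow(N, 2)), N) = Add(Mul(2, Pow(N, 2)), N) = Add(N, Mul(2, Pow(N, 2))))
Function('I')(V, s) = 1 (Function('I')(V, s) = Add(Add(4, Mul(-1, Add(48, Mul(8, -5)))), 5) = Add(Add(4, Mul(-1, Add(48, -40))), 5) = Add(Add(4, Mul(-1, 8)), 5) = Add(Add(4, -8), 5) = Add(-4, 5) = 1)
Add(Mul(Function('I')(1, -6), -42), Function('A')(-2)) = Add(Mul(1, -42), Mul(-2, Add(1, Mul(2, -2)))) = Add(-42, Mul(-2, Add(1, -4))) = Add(-42, Mul(-2, -3)) = Add(-42, 6) = -36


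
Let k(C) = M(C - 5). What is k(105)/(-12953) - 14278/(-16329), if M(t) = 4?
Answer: 184877618/211509537 ≈ 0.87409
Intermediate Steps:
k(C) = 4
k(105)/(-12953) - 14278/(-16329) = 4/(-12953) - 14278/(-16329) = 4*(-1/12953) - 14278*(-1/16329) = -4/12953 + 14278/16329 = 184877618/211509537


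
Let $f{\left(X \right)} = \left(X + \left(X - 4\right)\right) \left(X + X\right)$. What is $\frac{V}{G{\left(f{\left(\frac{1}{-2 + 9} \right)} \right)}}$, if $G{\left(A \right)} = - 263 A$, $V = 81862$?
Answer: $\frac{2005619}{6838} \approx 293.3$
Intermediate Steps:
$f{\left(X \right)} = 2 X \left(-4 + 2 X\right)$ ($f{\left(X \right)} = \left(X + \left(-4 + X\right)\right) 2 X = \left(-4 + 2 X\right) 2 X = 2 X \left(-4 + 2 X\right)$)
$\frac{V}{G{\left(f{\left(\frac{1}{-2 + 9} \right)} \right)}} = \frac{81862}{\left(-263\right) \frac{4 \left(-2 + \frac{1}{-2 + 9}\right)}{-2 + 9}} = \frac{81862}{\left(-263\right) \frac{4 \left(-2 + \frac{1}{7}\right)}{7}} = \frac{81862}{\left(-263\right) 4 \cdot \frac{1}{7} \left(-2 + \frac{1}{7}\right)} = \frac{81862}{\left(-263\right) 4 \cdot \frac{1}{7} \left(- \frac{13}{7}\right)} = \frac{81862}{\left(-263\right) \left(- \frac{52}{49}\right)} = \frac{81862}{\frac{13676}{49}} = 81862 \cdot \frac{49}{13676} = \frac{2005619}{6838}$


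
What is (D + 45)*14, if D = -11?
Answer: 476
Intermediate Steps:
(D + 45)*14 = (-11 + 45)*14 = 34*14 = 476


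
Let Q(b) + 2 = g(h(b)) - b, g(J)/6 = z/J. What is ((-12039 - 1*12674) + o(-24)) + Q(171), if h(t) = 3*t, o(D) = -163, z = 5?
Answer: -4283369/171 ≈ -25049.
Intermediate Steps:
g(J) = 30/J (g(J) = 6*(5/J) = 30/J)
Q(b) = -2 - b + 10/b (Q(b) = -2 + (30/((3*b)) - b) = -2 + (30*(1/(3*b)) - b) = -2 + (10/b - b) = -2 + (-b + 10/b) = -2 - b + 10/b)
((-12039 - 1*12674) + o(-24)) + Q(171) = ((-12039 - 1*12674) - 163) + (-2 - 1*171 + 10/171) = ((-12039 - 12674) - 163) + (-2 - 171 + 10*(1/171)) = (-24713 - 163) + (-2 - 171 + 10/171) = -24876 - 29573/171 = -4283369/171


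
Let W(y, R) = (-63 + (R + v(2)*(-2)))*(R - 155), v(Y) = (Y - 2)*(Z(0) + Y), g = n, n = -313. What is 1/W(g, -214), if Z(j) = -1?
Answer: 1/102213 ≈ 9.7835e-6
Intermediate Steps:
g = -313
v(Y) = (-1 + Y)*(-2 + Y) (v(Y) = (Y - 2)*(-1 + Y) = (-2 + Y)*(-1 + Y) = (-1 + Y)*(-2 + Y))
W(y, R) = (-155 + R)*(-63 + R) (W(y, R) = (-63 + (R + (2 + 2² - 3*2)*(-2)))*(R - 155) = (-63 + (R + (2 + 4 - 6)*(-2)))*(-155 + R) = (-63 + (R + 0*(-2)))*(-155 + R) = (-63 + (R + 0))*(-155 + R) = (-63 + R)*(-155 + R) = (-155 + R)*(-63 + R))
1/W(g, -214) = 1/(9765 + (-214)² - 218*(-214)) = 1/(9765 + 45796 + 46652) = 1/102213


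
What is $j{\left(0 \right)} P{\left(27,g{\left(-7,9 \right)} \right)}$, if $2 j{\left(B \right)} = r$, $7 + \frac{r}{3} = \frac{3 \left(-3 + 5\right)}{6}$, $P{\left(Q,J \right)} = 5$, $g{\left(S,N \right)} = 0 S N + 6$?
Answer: $-45$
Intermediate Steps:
$g{\left(S,N \right)} = 6$ ($g{\left(S,N \right)} = 0 N + 6 = 0 + 6 = 6$)
$r = -18$ ($r = -21 + 3 \frac{3 \left(-3 + 5\right)}{6} = -21 + 3 \cdot 3 \cdot 2 \cdot \frac{1}{6} = -21 + 3 \cdot 6 \cdot \frac{1}{6} = -21 + 3 \cdot 1 = -21 + 3 = -18$)
$j{\left(B \right)} = -9$ ($j{\left(B \right)} = \frac{1}{2} \left(-18\right) = -9$)
$j{\left(0 \right)} P{\left(27,g{\left(-7,9 \right)} \right)} = \left(-9\right) 5 = -45$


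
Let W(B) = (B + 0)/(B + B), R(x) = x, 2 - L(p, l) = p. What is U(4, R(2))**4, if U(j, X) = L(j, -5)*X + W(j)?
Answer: 2401/16 ≈ 150.06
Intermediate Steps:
L(p, l) = 2 - p
W(B) = 1/2 (W(B) = B/((2*B)) = B*(1/(2*B)) = 1/2)
U(j, X) = 1/2 + X*(2 - j) (U(j, X) = (2 - j)*X + 1/2 = X*(2 - j) + 1/2 = 1/2 + X*(2 - j))
U(4, R(2))**4 = (1/2 - 1*2*(-2 + 4))**4 = (1/2 - 1*2*2)**4 = (1/2 - 4)**4 = (-7/2)**4 = 2401/16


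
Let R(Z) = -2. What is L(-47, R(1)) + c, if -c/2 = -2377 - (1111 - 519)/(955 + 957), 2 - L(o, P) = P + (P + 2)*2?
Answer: 1137310/239 ≈ 4758.6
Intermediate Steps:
L(o, P) = -2 - 3*P (L(o, P) = 2 - (P + (P + 2)*2) = 2 - (P + (2 + P)*2) = 2 - (P + (4 + 2*P)) = 2 - (4 + 3*P) = 2 + (-4 - 3*P) = -2 - 3*P)
c = 1136354/239 (c = -2*(-2377 - (1111 - 519)/(955 + 957)) = -2*(-2377 - 592/1912) = -2*(-2377 - 1*74/239) = -2*(-2377 - 74/239) = -2*(-568177/239) = 1136354/239 ≈ 4754.6)
L(-47, R(1)) + c = (-2 - 3*(-2)) + 1136354/239 = (-2 + 6) + 1136354/239 = 4 + 1136354/239 = 1137310/239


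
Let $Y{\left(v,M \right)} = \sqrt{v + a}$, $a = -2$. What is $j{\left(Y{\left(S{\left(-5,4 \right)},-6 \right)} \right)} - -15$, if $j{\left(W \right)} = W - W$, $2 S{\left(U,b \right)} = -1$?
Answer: $15$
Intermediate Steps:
$S{\left(U,b \right)} = - \frac{1}{2}$ ($S{\left(U,b \right)} = \frac{1}{2} \left(-1\right) = - \frac{1}{2}$)
$Y{\left(v,M \right)} = \sqrt{-2 + v}$ ($Y{\left(v,M \right)} = \sqrt{v - 2} = \sqrt{-2 + v}$)
$j{\left(W \right)} = 0$
$j{\left(Y{\left(S{\left(-5,4 \right)},-6 \right)} \right)} - -15 = 0 - -15 = 0 + 15 = 15$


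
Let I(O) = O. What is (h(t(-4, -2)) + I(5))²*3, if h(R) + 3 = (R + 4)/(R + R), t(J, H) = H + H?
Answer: 12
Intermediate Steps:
t(J, H) = 2*H
h(R) = -3 + (4 + R)/(2*R) (h(R) = -3 + (R + 4)/(R + R) = -3 + (4 + R)/((2*R)) = -3 + (4 + R)*(1/(2*R)) = -3 + (4 + R)/(2*R))
(h(t(-4, -2)) + I(5))²*3 = ((-5/2 + 2/((2*(-2)))) + 5)²*3 = ((-5/2 + 2/(-4)) + 5)²*3 = ((-5/2 + 2*(-¼)) + 5)²*3 = ((-5/2 - ½) + 5)²*3 = (-3 + 5)²*3 = 2²*3 = 4*3 = 12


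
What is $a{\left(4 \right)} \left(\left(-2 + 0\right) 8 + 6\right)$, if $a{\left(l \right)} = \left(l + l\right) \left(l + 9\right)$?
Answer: $-1040$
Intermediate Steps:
$a{\left(l \right)} = 2 l \left(9 + l\right)$
$a{\left(4 \right)} \left(\left(-2 + 0\right) 8 + 6\right) = 2 \cdot 4 \left(9 + 4\right) \left(\left(-2 + 0\right) 8 + 6\right) = 2 \cdot 4 \cdot 13 \left(\left(-2\right) 8 + 6\right) = 104 \left(-16 + 6\right) = 104 \left(-10\right) = -1040$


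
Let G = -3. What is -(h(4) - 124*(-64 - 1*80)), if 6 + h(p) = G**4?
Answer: -17931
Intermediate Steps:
h(p) = 75 (h(p) = -6 + (-3)**4 = -6 + 81 = 75)
-(h(4) - 124*(-64 - 1*80)) = -(75 - 124*(-64 - 1*80)) = -(75 - 124*(-64 - 80)) = -(75 - 124*(-144)) = -(75 + 17856) = -1*17931 = -17931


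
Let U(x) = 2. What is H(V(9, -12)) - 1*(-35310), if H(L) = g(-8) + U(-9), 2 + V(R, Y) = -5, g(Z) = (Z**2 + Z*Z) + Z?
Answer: 35432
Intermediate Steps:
g(Z) = Z + 2*Z**2 (g(Z) = (Z**2 + Z**2) + Z = 2*Z**2 + Z = Z + 2*Z**2)
V(R, Y) = -7 (V(R, Y) = -2 - 5 = -7)
H(L) = 122 (H(L) = -8*(1 + 2*(-8)) + 2 = -8*(1 - 16) + 2 = -8*(-15) + 2 = 120 + 2 = 122)
H(V(9, -12)) - 1*(-35310) = 122 - 1*(-35310) = 122 + 35310 = 35432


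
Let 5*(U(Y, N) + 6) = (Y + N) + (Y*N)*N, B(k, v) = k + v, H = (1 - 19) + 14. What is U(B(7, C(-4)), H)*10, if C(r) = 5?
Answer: 340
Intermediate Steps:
H = -4 (H = -18 + 14 = -4)
U(Y, N) = -6 + N/5 + Y/5 + Y*N**2/5 (U(Y, N) = -6 + ((Y + N) + (Y*N)*N)/5 = -6 + ((N + Y) + (N*Y)*N)/5 = -6 + ((N + Y) + Y*N**2)/5 = -6 + (N + Y + Y*N**2)/5 = -6 + (N/5 + Y/5 + Y*N**2/5) = -6 + N/5 + Y/5 + Y*N**2/5)
U(B(7, C(-4)), H)*10 = (-6 + (1/5)*(-4) + (7 + 5)/5 + (1/5)*(7 + 5)*(-4)**2)*10 = (-6 - 4/5 + (1/5)*12 + (1/5)*12*16)*10 = (-6 - 4/5 + 12/5 + 192/5)*10 = 34*10 = 340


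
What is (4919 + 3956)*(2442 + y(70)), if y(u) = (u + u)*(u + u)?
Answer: 195622750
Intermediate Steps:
y(u) = 4*u² (y(u) = (2*u)*(2*u) = 4*u²)
(4919 + 3956)*(2442 + y(70)) = (4919 + 3956)*(2442 + 4*70²) = 8875*(2442 + 4*4900) = 8875*(2442 + 19600) = 8875*22042 = 195622750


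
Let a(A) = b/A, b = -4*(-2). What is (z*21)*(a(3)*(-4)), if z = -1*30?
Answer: 6720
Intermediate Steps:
z = -30
b = 8
a(A) = 8/A
(z*21)*(a(3)*(-4)) = (-30*21)*((8/3)*(-4)) = -630*8*(⅓)*(-4) = -1680*(-4) = -630*(-32/3) = 6720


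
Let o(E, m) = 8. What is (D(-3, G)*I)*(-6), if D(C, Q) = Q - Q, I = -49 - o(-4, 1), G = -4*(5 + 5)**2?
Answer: 0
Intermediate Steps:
G = -400 (G = -4*10**2 = -4*100 = -400)
I = -57 (I = -49 - 1*8 = -49 - 8 = -57)
D(C, Q) = 0
(D(-3, G)*I)*(-6) = (0*(-57))*(-6) = 0*(-6) = 0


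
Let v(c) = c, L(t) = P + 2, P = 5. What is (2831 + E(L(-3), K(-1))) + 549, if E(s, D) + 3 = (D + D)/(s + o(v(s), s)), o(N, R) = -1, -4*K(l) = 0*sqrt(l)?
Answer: 3377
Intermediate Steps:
K(l) = 0 (K(l) = -0*sqrt(l) = -1/4*0 = 0)
L(t) = 7 (L(t) = 5 + 2 = 7)
E(s, D) = -3 + 2*D/(-1 + s) (E(s, D) = -3 + (D + D)/(s - 1) = -3 + (2*D)/(-1 + s) = -3 + 2*D/(-1 + s))
(2831 + E(L(-3), K(-1))) + 549 = (2831 + (3 - 3*7 + 2*0)/(-1 + 7)) + 549 = (2831 + (3 - 21 + 0)/6) + 549 = (2831 + (1/6)*(-18)) + 549 = (2831 - 3) + 549 = 2828 + 549 = 3377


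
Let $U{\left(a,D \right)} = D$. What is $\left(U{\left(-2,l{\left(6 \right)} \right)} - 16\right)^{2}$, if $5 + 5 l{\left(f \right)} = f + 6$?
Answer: $\frac{5329}{25} \approx 213.16$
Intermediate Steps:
$l{\left(f \right)} = \frac{1}{5} + \frac{f}{5}$ ($l{\left(f \right)} = -1 + \frac{f + 6}{5} = -1 + \frac{6 + f}{5} = -1 + \left(\frac{6}{5} + \frac{f}{5}\right) = \frac{1}{5} + \frac{f}{5}$)
$\left(U{\left(-2,l{\left(6 \right)} \right)} - 16\right)^{2} = \left(\left(\frac{1}{5} + \frac{1}{5} \cdot 6\right) - 16\right)^{2} = \left(\left(\frac{1}{5} + \frac{6}{5}\right) - 16\right)^{2} = \left(\frac{7}{5} - 16\right)^{2} = \left(- \frac{73}{5}\right)^{2} = \frac{5329}{25}$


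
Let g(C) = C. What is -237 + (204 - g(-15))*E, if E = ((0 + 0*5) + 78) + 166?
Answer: 53199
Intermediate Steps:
E = 244 (E = ((0 + 0) + 78) + 166 = (0 + 78) + 166 = 78 + 166 = 244)
-237 + (204 - g(-15))*E = -237 + (204 - 1*(-15))*244 = -237 + (204 + 15)*244 = -237 + 219*244 = -237 + 53436 = 53199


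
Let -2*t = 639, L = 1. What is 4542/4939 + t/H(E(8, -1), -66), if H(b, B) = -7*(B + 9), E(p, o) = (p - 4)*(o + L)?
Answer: 156165/1313774 ≈ 0.11887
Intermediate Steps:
t = -639/2 (t = -½*639 = -639/2 ≈ -319.50)
E(p, o) = (1 + o)*(-4 + p) (E(p, o) = (p - 4)*(o + 1) = (-4 + p)*(1 + o) = (1 + o)*(-4 + p))
H(b, B) = -63 - 7*B (H(b, B) = -7*(9 + B) = -63 - 7*B)
4542/4939 + t/H(E(8, -1), -66) = 4542/4939 - 639/(2*(-63 - 7*(-66))) = 4542*(1/4939) - 639/(2*(-63 + 462)) = 4542/4939 - 639/2/399 = 4542/4939 - 639/2*1/399 = 4542/4939 - 213/266 = 156165/1313774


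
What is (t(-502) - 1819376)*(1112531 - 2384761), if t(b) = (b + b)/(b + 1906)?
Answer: 812447639026210/351 ≈ 2.3147e+12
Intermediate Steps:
t(b) = 2*b/(1906 + b) (t(b) = (2*b)/(1906 + b) = 2*b/(1906 + b))
(t(-502) - 1819376)*(1112531 - 2384761) = (2*(-502)/(1906 - 502) - 1819376)*(1112531 - 2384761) = (2*(-502)/1404 - 1819376)*(-1272230) = (2*(-502)*(1/1404) - 1819376)*(-1272230) = (-251/351 - 1819376)*(-1272230) = -638601227/351*(-1272230) = 812447639026210/351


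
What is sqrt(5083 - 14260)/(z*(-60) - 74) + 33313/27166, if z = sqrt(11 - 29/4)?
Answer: 33313/27166 - 45*I*sqrt(15295)/4012 + 37*I*sqrt(9177)/4012 ≈ 1.2263 - 0.50369*I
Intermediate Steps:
z = sqrt(15)/2 (z = sqrt(11 - 29*1/4) = sqrt(11 - 29/4) = sqrt(15/4) = sqrt(15)/2 ≈ 1.9365)
sqrt(5083 - 14260)/(z*(-60) - 74) + 33313/27166 = sqrt(5083 - 14260)/((sqrt(15)/2)*(-60) - 74) + 33313/27166 = sqrt(-9177)/(-30*sqrt(15) - 74) + 33313*(1/27166) = (I*sqrt(9177))/(-74 - 30*sqrt(15)) + 33313/27166 = I*sqrt(9177)/(-74 - 30*sqrt(15)) + 33313/27166 = 33313/27166 + I*sqrt(9177)/(-74 - 30*sqrt(15))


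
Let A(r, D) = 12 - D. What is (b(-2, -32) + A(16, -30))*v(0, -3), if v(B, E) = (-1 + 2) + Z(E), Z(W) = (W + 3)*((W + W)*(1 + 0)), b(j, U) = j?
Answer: 40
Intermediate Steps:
Z(W) = 2*W*(3 + W) (Z(W) = (3 + W)*((2*W)*1) = (3 + W)*(2*W) = 2*W*(3 + W))
v(B, E) = 1 + 2*E*(3 + E) (v(B, E) = (-1 + 2) + 2*E*(3 + E) = 1 + 2*E*(3 + E))
(b(-2, -32) + A(16, -30))*v(0, -3) = (-2 + (12 - 1*(-30)))*(1 + 2*(-3)*(3 - 3)) = (-2 + (12 + 30))*(1 + 2*(-3)*0) = (-2 + 42)*(1 + 0) = 40*1 = 40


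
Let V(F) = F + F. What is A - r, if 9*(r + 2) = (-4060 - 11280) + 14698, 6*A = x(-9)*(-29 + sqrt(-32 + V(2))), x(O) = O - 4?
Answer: 817/6 - 13*I*sqrt(7)/3 ≈ 136.17 - 11.465*I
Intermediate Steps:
x(O) = -4 + O
V(F) = 2*F
A = 377/6 - 13*I*sqrt(7)/3 (A = ((-4 - 9)*(-29 + sqrt(-32 + 2*2)))/6 = (-13*(-29 + sqrt(-32 + 4)))/6 = (-13*(-29 + sqrt(-28)))/6 = (-13*(-29 + 2*I*sqrt(7)))/6 = (377 - 26*I*sqrt(7))/6 = 377/6 - 13*I*sqrt(7)/3 ≈ 62.833 - 11.465*I)
r = -220/3 (r = -2 + ((-4060 - 11280) + 14698)/9 = -2 + (-15340 + 14698)/9 = -2 + (1/9)*(-642) = -2 - 214/3 = -220/3 ≈ -73.333)
A - r = (377/6 - 13*I*sqrt(7)/3) - 1*(-220/3) = (377/6 - 13*I*sqrt(7)/3) + 220/3 = 817/6 - 13*I*sqrt(7)/3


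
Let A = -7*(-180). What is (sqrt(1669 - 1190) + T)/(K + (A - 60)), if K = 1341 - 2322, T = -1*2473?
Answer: -2473/219 + sqrt(479)/219 ≈ -11.192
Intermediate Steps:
A = 1260
T = -2473
K = -981
(sqrt(1669 - 1190) + T)/(K + (A - 60)) = (sqrt(1669 - 1190) - 2473)/(-981 + (1260 - 60)) = (sqrt(479) - 2473)/(-981 + 1200) = (-2473 + sqrt(479))/219 = (-2473 + sqrt(479))*(1/219) = -2473/219 + sqrt(479)/219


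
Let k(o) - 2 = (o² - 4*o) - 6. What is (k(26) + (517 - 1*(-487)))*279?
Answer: 438588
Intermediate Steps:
k(o) = -4 + o² - 4*o (k(o) = 2 + ((o² - 4*o) - 6) = 2 + (-6 + o² - 4*o) = -4 + o² - 4*o)
(k(26) + (517 - 1*(-487)))*279 = ((-4 + 26² - 4*26) + (517 - 1*(-487)))*279 = ((-4 + 676 - 104) + (517 + 487))*279 = (568 + 1004)*279 = 1572*279 = 438588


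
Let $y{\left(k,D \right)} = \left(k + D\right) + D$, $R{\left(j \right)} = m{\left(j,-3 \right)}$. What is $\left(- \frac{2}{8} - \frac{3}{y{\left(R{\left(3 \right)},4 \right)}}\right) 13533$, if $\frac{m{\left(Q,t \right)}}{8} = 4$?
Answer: $- \frac{175929}{40} \approx -4398.2$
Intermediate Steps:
$m{\left(Q,t \right)} = 32$ ($m{\left(Q,t \right)} = 8 \cdot 4 = 32$)
$R{\left(j \right)} = 32$
$y{\left(k,D \right)} = k + 2 D$ ($y{\left(k,D \right)} = \left(D + k\right) + D = k + 2 D$)
$\left(- \frac{2}{8} - \frac{3}{y{\left(R{\left(3 \right)},4 \right)}}\right) 13533 = \left(- \frac{2}{8} - \frac{3}{32 + 2 \cdot 4}\right) 13533 = \left(\left(-2\right) \frac{1}{8} - \frac{3}{32 + 8}\right) 13533 = \left(- \frac{1}{4} - \frac{3}{40}\right) 13533 = \left(- \frac{13}{40}\right) 13533 = - \frac{175929}{40}$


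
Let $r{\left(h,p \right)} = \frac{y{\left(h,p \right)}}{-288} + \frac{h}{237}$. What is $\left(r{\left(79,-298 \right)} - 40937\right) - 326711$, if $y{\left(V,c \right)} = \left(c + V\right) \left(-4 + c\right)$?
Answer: $- \frac{5886037}{16} \approx -3.6788 \cdot 10^{5}$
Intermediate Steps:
$y{\left(V,c \right)} = \left(-4 + c\right) \left(V + c\right)$ ($y{\left(V,c \right)} = \left(V + c\right) \left(-4 + c\right) = \left(-4 + c\right) \left(V + c\right)$)
$r{\left(h,p \right)} = - \frac{p^{2}}{288} + \frac{p}{72} + \frac{103 h}{5688} - \frac{h p}{288}$ ($r{\left(h,p \right)} = \frac{p^{2} - 4 h - 4 p + h p}{-288} + \frac{h}{237} = \left(p^{2} - 4 h - 4 p + h p\right) \left(- \frac{1}{288}\right) + h \frac{1}{237} = \left(- \frac{p^{2}}{288} + \frac{h}{72} + \frac{p}{72} - \frac{h p}{288}\right) + \frac{h}{237} = - \frac{p^{2}}{288} + \frac{p}{72} + \frac{103 h}{5688} - \frac{h p}{288}$)
$\left(r{\left(79,-298 \right)} - 40937\right) - 326711 = \left(\left(- \frac{\left(-298\right)^{2}}{288} + \frac{1}{72} \left(-298\right) + \frac{103}{5688} \cdot 79 - \frac{79}{288} \left(-298\right)\right) - 40937\right) - 326711 = \left(\left(\left(- \frac{1}{288}\right) 88804 - \frac{149}{36} + \frac{103}{72} + \frac{11771}{144}\right) - 40937\right) - 326711 = \left(\left(- \frac{22201}{72} - \frac{149}{36} + \frac{103}{72} + \frac{11771}{144}\right) - 40937\right) - 326711 = \left(- \frac{3669}{16} - 40937\right) - 326711 = - \frac{658661}{16} - 326711 = - \frac{5886037}{16}$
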